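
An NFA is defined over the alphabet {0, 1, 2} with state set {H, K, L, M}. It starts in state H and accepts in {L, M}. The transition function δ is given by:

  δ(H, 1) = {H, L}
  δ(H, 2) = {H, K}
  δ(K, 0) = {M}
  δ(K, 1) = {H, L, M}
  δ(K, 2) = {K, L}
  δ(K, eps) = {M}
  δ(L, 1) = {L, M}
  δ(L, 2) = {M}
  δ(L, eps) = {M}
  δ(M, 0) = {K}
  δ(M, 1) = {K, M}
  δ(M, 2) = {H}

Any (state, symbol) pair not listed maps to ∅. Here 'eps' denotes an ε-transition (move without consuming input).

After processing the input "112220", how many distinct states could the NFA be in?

Start in {H}.
Read '1': {H} → {H, L, M}.
Read '1': {H, L, M} → {H, K, L, M}.
Read '2': {H, K, L, M} → {H, K, L, M}.
Read '2': {H, K, L, M} → {H, K, L, M}.
Read '2': {H, K, L, M} → {H, K, L, M}.
Read '0': {H, K, L, M} → {K, M}.
That set has 2 states.

2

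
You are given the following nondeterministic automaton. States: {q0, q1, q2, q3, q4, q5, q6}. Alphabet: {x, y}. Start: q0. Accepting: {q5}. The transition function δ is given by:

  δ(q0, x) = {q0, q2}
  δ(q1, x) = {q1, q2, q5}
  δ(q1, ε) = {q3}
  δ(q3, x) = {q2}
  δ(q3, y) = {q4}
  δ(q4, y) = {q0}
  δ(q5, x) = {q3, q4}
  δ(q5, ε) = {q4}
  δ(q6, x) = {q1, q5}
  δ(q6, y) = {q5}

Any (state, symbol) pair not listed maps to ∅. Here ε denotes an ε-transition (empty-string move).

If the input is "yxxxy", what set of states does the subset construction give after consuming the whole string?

Start in {q0}.
Read 'y': {q0} → ∅.
The set is empty and remains empty for the remaining 4 symbols.

∅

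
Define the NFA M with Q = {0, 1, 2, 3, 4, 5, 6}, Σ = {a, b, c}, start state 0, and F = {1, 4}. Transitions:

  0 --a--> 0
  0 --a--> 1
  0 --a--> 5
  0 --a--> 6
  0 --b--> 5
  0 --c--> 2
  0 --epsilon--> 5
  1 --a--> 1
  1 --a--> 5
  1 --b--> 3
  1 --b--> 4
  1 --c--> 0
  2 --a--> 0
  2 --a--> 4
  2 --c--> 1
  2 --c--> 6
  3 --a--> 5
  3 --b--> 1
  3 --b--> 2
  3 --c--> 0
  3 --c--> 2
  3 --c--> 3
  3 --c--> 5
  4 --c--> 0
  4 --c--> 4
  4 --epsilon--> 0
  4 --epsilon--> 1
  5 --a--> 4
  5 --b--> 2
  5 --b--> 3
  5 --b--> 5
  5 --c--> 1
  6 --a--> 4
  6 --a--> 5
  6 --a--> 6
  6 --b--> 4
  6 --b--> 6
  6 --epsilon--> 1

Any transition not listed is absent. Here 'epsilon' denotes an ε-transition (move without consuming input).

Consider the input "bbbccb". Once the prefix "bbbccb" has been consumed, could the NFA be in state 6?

Yes

Start: ε-closure({0}) = {0, 5}.
Read 'b': 0→{5}, 5→{2, 3, 5}; now {2, 3, 5}.
Read 'b': 2→∅, 3→{1, 2}, 5→{2, 3, 5}; now {1, 2, 3, 5}.
Read 'b': 1→{3, 4}, 2→∅, 3→{1, 2}, 5→{2, 3, 5}; union {1, 2, 3, 4, 5}; ε-closure = {0, 1, 2, 3, 4, 5}.
Read 'c': 0→{2}, 1→{0}, 2→{1, 6}, 3→{0, 2, 3, 5}, 4→{0, 4}, 5→{1}; now {0, 1, 2, 3, 4, 5, 6}.
Read 'c': 0→{2}, 1→{0}, 2→{1, 6}, 3→{0, 2, 3, 5}, 4→{0, 4}, 5→{1}, 6→∅; now {0, 1, 2, 3, 4, 5, 6}.
Read 'b': 0→{5}, 1→{3, 4}, 2→∅, 3→{1, 2}, 4→∅, 5→{2, 3, 5}, 6→{4, 6}; union {1, 2, 3, 4, 5, 6}; ε-closure = {0, 1, 2, 3, 4, 5, 6}.
State 6 is in {0, 1, 2, 3, 4, 5, 6}.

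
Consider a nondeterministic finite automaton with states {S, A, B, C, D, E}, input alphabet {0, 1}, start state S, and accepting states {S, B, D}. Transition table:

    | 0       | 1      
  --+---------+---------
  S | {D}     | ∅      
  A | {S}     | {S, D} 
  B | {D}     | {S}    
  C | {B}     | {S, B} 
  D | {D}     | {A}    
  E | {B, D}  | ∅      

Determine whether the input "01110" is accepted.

Start in {S}.
Read '0': S→{D}; now {D}.
Read '1': D→{A}; now {A}.
Read '1': A→{S, D}; now {S, D}.
Read '1': S→∅, D→{A}; now {A}.
Read '0': A→{S}; now {S}.
The final set {S} contains the accepting state S.

Yes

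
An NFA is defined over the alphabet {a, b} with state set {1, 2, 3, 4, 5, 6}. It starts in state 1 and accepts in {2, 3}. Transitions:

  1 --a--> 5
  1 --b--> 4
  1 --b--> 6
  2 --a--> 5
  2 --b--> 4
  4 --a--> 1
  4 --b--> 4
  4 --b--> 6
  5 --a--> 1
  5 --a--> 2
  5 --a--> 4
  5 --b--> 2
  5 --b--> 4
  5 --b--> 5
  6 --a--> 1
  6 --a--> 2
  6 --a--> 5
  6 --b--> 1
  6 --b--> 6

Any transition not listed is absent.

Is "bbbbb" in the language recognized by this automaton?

No

Start in {1}.
Read 'b': {1} → {4, 6}.
Read 'b': {4, 6} → {1, 4, 6}.
Read 'b': {1, 4, 6} → {1, 4, 6}.
Read 'b': {1, 4, 6} → {1, 4, 6}.
Read 'b': {1, 4, 6} → {1, 4, 6}.
The final set {1, 4, 6} contains no accepting state.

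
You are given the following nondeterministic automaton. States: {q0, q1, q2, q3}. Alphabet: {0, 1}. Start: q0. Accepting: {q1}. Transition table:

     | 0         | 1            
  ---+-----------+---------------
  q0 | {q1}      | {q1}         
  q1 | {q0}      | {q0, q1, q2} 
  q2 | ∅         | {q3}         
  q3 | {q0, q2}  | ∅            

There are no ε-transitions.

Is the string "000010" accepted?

Start in {q0}.
Read '0': q0→{q1}; now {q1}.
Read '0': q1→{q0}; now {q0}.
Read '0': q0→{q1}; now {q1}.
Read '0': q1→{q0}; now {q0}.
Read '1': q0→{q1}; now {q1}.
Read '0': q1→{q0}; now {q0}.
The final set {q0} contains no accepting state.

No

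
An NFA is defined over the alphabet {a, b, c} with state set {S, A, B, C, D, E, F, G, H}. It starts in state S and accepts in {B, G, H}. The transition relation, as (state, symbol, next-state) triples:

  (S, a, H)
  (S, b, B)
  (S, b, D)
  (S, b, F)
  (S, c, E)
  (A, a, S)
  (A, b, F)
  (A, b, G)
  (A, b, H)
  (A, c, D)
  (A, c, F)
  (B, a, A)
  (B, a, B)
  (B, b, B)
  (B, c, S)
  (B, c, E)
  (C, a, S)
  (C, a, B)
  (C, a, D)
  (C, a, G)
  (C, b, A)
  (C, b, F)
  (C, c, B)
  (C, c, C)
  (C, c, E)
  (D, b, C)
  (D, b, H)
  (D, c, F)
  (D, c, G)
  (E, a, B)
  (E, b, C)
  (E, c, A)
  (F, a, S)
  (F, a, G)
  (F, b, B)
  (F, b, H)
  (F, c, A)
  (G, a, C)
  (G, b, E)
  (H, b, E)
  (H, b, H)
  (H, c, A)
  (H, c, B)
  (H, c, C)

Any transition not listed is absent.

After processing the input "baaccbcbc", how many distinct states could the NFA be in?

Start in {S}.
Read 'b': S→{B, D, F}; now {B, D, F}.
Read 'a': B→{A, B}, D→∅, F→{S, G}; now {S, A, B, G}.
Read 'a': S→{H}, A→{S}, B→{A, B}, G→{C}; now {S, A, B, C, H}.
Read 'c': S→{E}, A→{D, F}, B→{S, E}, C→{B, C, E}, H→{A, B, C}; now {S, A, B, C, D, E, F}.
Read 'c': S→{E}, A→{D, F}, B→{S, E}, C→{B, C, E}, D→{F, G}, E→{A}, F→{A}; now {S, A, B, C, D, E, F, G}.
Read 'b': S→{B, D, F}, A→{F, G, H}, B→{B}, C→{A, F}, D→{C, H}, E→{C}, F→{B, H}, G→{E}; now {A, B, C, D, E, F, G, H}.
Read 'c': A→{D, F}, B→{S, E}, C→{B, C, E}, D→{F, G}, E→{A}, F→{A}, G→∅, H→{A, B, C}; now {S, A, B, C, D, E, F, G}.
Read 'b': S→{B, D, F}, A→{F, G, H}, B→{B}, C→{A, F}, D→{C, H}, E→{C}, F→{B, H}, G→{E}; now {A, B, C, D, E, F, G, H}.
Read 'c': A→{D, F}, B→{S, E}, C→{B, C, E}, D→{F, G}, E→{A}, F→{A}, G→∅, H→{A, B, C}; now {S, A, B, C, D, E, F, G}.
That set has 8 states.

8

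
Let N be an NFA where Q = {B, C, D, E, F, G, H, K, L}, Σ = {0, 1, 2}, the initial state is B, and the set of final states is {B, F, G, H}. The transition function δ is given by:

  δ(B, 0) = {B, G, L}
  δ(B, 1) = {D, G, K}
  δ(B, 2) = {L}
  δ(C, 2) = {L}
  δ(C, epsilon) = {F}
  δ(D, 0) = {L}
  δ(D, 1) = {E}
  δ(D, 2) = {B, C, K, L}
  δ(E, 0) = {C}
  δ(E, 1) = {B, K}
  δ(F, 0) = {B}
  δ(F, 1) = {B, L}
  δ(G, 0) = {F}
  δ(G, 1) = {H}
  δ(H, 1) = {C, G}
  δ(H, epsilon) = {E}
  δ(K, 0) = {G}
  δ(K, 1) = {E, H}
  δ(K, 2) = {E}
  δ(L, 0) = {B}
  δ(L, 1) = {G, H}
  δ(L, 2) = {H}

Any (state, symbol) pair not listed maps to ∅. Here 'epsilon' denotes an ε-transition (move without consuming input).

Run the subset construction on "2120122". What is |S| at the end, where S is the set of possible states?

0

Start in {B}.
Read '2': B→{L}; now {L}.
Read '1': L→{G, H}; union {G, H}; ε-closure = {E, G, H}.
Read '2': E→∅, G→∅, H→∅; now ∅.
The set is empty and remains empty for the remaining 4 symbols.
That set has 0 states.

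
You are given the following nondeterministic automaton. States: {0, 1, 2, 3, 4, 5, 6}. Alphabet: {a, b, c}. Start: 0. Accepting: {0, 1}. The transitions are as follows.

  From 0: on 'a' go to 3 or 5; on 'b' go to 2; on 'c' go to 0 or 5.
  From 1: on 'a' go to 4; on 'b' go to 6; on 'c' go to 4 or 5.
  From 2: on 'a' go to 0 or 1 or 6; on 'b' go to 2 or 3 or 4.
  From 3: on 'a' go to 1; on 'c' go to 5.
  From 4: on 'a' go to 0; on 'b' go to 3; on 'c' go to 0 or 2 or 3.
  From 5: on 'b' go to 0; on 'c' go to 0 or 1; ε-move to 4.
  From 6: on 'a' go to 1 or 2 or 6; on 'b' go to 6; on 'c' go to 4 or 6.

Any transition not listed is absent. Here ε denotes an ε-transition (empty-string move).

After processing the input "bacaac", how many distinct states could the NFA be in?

7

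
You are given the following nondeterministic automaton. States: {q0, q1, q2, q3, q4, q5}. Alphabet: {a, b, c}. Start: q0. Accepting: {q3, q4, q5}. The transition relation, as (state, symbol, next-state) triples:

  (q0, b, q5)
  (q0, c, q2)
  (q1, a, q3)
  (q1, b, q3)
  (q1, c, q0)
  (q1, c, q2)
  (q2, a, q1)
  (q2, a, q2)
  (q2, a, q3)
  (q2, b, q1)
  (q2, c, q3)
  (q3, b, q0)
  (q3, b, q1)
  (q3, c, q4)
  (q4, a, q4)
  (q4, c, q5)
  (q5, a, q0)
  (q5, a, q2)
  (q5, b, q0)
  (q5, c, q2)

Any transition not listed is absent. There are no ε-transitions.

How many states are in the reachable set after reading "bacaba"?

1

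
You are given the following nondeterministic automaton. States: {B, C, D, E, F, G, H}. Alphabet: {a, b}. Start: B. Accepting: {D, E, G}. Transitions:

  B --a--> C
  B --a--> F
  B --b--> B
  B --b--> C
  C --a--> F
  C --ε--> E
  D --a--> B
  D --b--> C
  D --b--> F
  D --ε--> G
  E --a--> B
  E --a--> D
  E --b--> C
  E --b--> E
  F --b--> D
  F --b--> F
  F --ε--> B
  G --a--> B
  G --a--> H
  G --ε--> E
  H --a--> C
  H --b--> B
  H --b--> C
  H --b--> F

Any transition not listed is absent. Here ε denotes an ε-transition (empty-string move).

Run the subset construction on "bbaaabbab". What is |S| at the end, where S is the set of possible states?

6

Start in {B}.
Read 'b': {B} → {B, C, E}.
Read 'b': {B, C, E} → {B, C, E}.
Read 'a': {B, C, E} → {B, C, D, E, F, G}.
Read 'a': {B, C, D, E, F, G} → {B, C, D, E, F, G, H}.
Read 'a': {B, C, D, E, F, G, H} → {B, C, D, E, F, G, H}.
Read 'b': {B, C, D, E, F, G, H} → {B, C, D, E, F, G}.
Read 'b': {B, C, D, E, F, G} → {B, C, D, E, F, G}.
Read 'a': {B, C, D, E, F, G} → {B, C, D, E, F, G, H}.
Read 'b': {B, C, D, E, F, G, H} → {B, C, D, E, F, G}.
That set has 6 states.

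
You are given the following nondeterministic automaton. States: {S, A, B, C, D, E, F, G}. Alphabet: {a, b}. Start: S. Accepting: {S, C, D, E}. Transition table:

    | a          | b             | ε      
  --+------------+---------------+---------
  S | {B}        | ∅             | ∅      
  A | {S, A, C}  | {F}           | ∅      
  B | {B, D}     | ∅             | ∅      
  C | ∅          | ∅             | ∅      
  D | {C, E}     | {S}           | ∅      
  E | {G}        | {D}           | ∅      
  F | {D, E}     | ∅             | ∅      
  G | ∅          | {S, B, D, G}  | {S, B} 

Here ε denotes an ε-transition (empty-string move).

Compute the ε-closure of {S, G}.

{S, B, G}

Begin with {S, G}.
ε-move G → B; add B.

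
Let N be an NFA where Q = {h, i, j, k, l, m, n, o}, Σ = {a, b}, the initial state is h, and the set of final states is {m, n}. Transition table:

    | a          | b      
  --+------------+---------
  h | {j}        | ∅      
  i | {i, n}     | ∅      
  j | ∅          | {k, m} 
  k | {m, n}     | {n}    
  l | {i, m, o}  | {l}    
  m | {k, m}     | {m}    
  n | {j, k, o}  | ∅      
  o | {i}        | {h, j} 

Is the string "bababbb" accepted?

Start in {h}.
Read 'b': {h} → ∅.
The set is empty and remains empty for the remaining 6 symbols.
The final set ∅ contains no accepting state.

No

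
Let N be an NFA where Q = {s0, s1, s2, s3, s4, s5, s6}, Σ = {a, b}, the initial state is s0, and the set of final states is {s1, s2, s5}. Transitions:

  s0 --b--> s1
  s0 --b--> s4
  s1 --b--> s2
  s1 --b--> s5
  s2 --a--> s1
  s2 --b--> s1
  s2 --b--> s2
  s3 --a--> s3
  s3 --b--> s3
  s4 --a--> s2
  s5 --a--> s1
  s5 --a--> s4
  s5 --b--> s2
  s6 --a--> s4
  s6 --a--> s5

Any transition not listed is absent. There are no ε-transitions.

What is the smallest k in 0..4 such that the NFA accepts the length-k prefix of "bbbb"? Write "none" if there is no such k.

Start in {s0}.
Read 'b': {s0} → {s1, s4}.
None of the earlier sets intersect F, but {s1, s4} does.

1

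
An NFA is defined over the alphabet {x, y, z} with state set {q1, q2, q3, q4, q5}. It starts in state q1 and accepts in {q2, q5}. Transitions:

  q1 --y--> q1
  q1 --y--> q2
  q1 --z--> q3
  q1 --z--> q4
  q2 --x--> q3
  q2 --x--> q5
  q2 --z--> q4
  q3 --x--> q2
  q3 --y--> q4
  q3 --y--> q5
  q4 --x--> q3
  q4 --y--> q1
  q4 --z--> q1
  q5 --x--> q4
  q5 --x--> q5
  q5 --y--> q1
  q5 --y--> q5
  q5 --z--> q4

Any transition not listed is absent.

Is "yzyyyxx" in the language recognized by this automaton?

Yes

Start in {q1}.
Read 'y': {q1} → {q1, q2}.
Read 'z': {q1, q2} → {q3, q4}.
Read 'y': {q3, q4} → {q1, q4, q5}.
Read 'y': {q1, q4, q5} → {q1, q2, q5}.
Read 'y': {q1, q2, q5} → {q1, q2, q5}.
Read 'x': {q1, q2, q5} → {q3, q4, q5}.
Read 'x': {q3, q4, q5} → {q2, q3, q4, q5}.
The final set {q2, q3, q4, q5} contains the accepting states q2, q5.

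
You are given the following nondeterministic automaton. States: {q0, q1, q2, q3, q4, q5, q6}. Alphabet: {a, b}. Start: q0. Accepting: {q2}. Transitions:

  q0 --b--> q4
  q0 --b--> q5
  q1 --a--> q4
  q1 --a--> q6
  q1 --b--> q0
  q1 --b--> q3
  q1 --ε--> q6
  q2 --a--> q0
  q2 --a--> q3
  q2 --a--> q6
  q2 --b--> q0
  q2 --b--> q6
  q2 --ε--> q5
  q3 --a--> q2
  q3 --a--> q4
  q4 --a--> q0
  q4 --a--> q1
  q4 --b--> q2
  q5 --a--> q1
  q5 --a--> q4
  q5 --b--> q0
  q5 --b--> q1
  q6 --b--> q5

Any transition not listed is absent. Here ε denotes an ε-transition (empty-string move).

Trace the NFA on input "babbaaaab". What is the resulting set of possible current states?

{q0, q1, q2, q3, q4, q5, q6}

Start in {q0}.
Read 'b': {q0} → {q4, q5}.
Read 'a': {q4, q5} → {q0, q1, q4, q6}.
Read 'b': {q0, q1, q4, q6} → {q0, q2, q3, q4, q5}.
Read 'b': {q0, q2, q3, q4, q5} → {q0, q1, q2, q4, q5, q6}.
Read 'a': {q0, q1, q2, q4, q5, q6} → {q0, q1, q3, q4, q6}.
Read 'a': {q0, q1, q3, q4, q6} → {q0, q1, q2, q4, q5, q6}.
Read 'a': {q0, q1, q2, q4, q5, q6} → {q0, q1, q3, q4, q6}.
Read 'a': {q0, q1, q3, q4, q6} → {q0, q1, q2, q4, q5, q6}.
Read 'b': {q0, q1, q2, q4, q5, q6} → {q0, q1, q2, q3, q4, q5, q6}.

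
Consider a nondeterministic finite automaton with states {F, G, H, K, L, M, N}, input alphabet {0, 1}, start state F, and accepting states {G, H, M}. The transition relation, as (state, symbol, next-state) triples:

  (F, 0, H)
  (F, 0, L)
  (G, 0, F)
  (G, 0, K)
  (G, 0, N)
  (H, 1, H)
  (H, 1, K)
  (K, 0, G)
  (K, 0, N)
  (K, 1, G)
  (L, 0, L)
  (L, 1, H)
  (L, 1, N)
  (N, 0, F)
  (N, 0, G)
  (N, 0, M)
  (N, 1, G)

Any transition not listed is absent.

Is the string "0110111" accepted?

No

Start in {F}.
Read '0': {F} → {H, L}.
Read '1': {H, L} → {H, K, N}.
Read '1': {H, K, N} → {G, H, K}.
Read '0': {G, H, K} → {F, G, K, N}.
Read '1': {F, G, K, N} → {G}.
Read '1': {G} → ∅.
The set is empty and remains empty for the remaining 1 symbol.
The final set ∅ contains no accepting state.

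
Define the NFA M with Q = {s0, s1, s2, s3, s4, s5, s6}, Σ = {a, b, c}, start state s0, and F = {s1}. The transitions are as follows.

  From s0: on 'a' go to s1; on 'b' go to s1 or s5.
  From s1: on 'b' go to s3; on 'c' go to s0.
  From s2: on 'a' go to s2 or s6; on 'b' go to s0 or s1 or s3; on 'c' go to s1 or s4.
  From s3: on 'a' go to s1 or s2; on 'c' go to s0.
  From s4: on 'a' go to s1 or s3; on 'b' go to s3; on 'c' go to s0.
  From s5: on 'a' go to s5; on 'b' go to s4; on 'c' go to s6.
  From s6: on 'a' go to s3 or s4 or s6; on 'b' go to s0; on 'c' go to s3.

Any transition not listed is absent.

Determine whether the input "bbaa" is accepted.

Yes

Start in {s0}.
Read 'b': {s0} → {s1, s5}.
Read 'b': {s1, s5} → {s3, s4}.
Read 'a': {s3, s4} → {s1, s2, s3}.
Read 'a': {s1, s2, s3} → {s1, s2, s6}.
The final set {s1, s2, s6} contains the accepting state s1.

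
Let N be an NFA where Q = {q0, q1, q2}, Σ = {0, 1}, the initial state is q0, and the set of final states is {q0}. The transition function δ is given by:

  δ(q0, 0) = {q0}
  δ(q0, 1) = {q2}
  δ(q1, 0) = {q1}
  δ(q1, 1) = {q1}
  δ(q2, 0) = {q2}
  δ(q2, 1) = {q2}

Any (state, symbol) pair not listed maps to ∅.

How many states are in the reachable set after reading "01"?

Start in {q0}.
Read '0': q0→{q0}; now {q0}.
Read '1': q0→{q2}; now {q2}.
That set has 1 state.

1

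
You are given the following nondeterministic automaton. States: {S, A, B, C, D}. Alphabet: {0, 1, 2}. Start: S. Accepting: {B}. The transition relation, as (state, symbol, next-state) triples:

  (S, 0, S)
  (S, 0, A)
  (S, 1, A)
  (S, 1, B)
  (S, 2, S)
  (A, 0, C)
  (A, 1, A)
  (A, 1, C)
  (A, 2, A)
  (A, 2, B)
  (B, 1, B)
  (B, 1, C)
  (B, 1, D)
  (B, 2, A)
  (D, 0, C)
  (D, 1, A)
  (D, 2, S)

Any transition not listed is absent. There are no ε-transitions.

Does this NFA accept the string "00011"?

Start in {S}.
Read '0': {S} → {S, A}.
Read '0': {S, A} → {S, A, C}.
Read '0': {S, A, C} → {S, A, C}.
Read '1': {S, A, C} → {A, B, C}.
Read '1': {A, B, C} → {A, B, C, D}.
The final set {A, B, C, D} contains the accepting state B.

Yes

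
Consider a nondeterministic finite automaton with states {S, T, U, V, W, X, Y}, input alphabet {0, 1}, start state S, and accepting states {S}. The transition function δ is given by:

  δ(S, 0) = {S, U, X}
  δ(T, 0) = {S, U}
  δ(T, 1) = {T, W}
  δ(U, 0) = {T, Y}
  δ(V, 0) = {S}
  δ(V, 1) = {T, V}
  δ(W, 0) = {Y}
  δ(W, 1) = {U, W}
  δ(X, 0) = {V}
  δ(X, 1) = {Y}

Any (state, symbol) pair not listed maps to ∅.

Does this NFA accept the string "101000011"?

Start in {S}.
Read '1': {S} → ∅.
The set is empty and remains empty for the remaining 8 symbols.
The final set ∅ contains no accepting state.

No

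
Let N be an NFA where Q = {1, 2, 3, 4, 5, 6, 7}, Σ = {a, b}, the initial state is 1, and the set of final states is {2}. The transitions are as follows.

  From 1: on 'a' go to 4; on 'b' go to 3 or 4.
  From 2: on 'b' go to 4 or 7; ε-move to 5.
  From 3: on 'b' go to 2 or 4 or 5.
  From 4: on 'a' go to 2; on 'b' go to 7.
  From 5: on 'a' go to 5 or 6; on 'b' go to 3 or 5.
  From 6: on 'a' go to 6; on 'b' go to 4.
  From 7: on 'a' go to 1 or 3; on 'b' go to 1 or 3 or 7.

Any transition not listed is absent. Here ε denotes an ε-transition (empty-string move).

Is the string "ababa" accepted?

Start in {1}.
Read 'a': {1} → {4}.
Read 'b': {4} → {7}.
Read 'a': {7} → {1, 3}.
Read 'b': {1, 3} → {2, 3, 4, 5}.
Read 'a': {2, 3, 4, 5} → {2, 5, 6}.
The final set {2, 5, 6} contains the accepting state 2.

Yes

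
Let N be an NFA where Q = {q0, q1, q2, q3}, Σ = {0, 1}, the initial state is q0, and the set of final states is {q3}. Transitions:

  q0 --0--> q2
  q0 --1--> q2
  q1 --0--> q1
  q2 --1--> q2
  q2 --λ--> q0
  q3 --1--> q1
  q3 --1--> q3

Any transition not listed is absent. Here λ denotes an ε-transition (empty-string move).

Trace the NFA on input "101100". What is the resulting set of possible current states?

{q0, q2}

Start in {q0}.
Read '1': q0→{q2}; union {q2}; ε-closure = {q0, q2}.
Read '0': q0→{q2}, q2→∅; union {q2}; ε-closure = {q0, q2}.
Read '1': q0→{q2}, q2→{q2}; union {q2}; ε-closure = {q0, q2}.
Read '1': q0→{q2}, q2→{q2}; union {q2}; ε-closure = {q0, q2}.
Read '0': q0→{q2}, q2→∅; union {q2}; ε-closure = {q0, q2}.
Read '0': q0→{q2}, q2→∅; union {q2}; ε-closure = {q0, q2}.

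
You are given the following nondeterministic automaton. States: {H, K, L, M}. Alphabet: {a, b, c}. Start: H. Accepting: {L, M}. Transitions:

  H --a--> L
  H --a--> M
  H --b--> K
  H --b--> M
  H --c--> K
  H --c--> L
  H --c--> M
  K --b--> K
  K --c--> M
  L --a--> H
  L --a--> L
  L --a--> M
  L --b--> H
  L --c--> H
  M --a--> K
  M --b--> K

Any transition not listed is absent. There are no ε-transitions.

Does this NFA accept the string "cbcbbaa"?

No

Start in {H}.
Read 'c': {H} → {K, L, M}.
Read 'b': {K, L, M} → {H, K}.
Read 'c': {H, K} → {K, L, M}.
Read 'b': {K, L, M} → {H, K}.
Read 'b': {H, K} → {K, M}.
Read 'a': {K, M} → {K}.
Read 'a': {K} → ∅.
The final set ∅ contains no accepting state.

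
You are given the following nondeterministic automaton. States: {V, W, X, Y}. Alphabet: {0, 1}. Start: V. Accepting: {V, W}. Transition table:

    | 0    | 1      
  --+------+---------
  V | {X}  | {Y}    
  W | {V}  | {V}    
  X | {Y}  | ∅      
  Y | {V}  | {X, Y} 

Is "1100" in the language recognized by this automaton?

Start in {V}.
Read '1': {V} → {Y}.
Read '1': {Y} → {X, Y}.
Read '0': {X, Y} → {V, Y}.
Read '0': {V, Y} → {V, X}.
The final set {V, X} contains the accepting state V.

Yes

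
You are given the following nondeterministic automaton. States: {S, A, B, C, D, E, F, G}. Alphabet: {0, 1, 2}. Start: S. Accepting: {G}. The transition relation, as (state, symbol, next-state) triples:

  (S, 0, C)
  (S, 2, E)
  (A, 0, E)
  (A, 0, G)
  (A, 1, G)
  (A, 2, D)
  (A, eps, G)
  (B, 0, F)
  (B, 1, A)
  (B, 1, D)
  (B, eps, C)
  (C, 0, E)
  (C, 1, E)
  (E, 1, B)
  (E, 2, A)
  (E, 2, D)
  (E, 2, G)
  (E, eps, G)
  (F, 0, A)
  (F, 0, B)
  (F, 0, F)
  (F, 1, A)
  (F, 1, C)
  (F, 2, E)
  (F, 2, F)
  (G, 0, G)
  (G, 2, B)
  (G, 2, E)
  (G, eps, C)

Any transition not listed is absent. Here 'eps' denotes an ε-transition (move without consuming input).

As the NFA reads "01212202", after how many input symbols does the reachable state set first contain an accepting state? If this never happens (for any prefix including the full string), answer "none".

2

Start in {S}.
Read '0': {S} → {C}.
Read '1': {C} → {C, E, G}.
None of the earlier sets intersect F, but {C, E, G} does.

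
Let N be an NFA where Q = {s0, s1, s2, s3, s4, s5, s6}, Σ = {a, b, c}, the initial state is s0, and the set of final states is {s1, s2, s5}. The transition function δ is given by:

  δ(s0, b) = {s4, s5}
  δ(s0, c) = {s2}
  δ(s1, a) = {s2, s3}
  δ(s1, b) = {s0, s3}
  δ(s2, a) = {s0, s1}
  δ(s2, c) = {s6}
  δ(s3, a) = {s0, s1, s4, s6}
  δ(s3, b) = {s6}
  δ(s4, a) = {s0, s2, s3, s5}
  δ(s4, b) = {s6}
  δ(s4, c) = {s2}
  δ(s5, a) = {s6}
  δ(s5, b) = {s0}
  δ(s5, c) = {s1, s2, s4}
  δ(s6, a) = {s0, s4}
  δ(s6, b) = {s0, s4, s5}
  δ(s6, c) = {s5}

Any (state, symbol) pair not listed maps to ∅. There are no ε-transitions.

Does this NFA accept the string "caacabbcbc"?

Yes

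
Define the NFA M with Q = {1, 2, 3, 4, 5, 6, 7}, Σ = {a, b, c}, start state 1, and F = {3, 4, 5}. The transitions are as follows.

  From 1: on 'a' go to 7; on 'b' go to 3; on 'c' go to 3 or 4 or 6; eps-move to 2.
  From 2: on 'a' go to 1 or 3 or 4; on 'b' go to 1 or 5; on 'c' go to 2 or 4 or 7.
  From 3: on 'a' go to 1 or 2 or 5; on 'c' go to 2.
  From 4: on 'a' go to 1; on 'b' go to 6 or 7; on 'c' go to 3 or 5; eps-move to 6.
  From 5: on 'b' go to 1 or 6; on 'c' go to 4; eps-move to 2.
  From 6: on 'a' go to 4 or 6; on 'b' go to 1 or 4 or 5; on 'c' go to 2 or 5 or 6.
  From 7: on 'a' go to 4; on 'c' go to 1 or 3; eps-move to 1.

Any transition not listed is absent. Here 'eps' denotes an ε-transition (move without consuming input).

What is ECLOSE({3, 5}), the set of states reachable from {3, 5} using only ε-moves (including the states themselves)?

{2, 3, 5}

Begin with {3, 5}.
ε-move 5 → 2; add 2.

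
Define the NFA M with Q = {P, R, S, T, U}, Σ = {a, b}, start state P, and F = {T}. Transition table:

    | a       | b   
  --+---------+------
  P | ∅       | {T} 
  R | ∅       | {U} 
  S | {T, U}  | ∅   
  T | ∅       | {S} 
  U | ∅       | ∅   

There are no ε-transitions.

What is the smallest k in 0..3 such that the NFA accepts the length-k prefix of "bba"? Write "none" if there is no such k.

Start in {P}.
Read 'b': {P} → {T}.
None of the earlier sets intersect F, but {T} does.

1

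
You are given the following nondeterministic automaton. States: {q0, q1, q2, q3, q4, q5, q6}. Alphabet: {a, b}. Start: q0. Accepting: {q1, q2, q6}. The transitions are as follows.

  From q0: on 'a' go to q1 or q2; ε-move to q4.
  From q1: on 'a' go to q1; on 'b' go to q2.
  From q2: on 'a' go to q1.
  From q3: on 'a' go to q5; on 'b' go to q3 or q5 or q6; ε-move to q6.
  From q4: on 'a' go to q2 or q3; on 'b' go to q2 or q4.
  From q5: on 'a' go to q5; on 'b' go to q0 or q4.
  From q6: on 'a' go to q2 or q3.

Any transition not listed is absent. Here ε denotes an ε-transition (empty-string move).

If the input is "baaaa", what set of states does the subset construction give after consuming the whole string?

Start: ε-closure({q0}) = {q0, q4}.
Read 'b': q0→∅, q4→{q2, q4}; now {q2, q4}.
Read 'a': q2→{q1}, q4→{q2, q3}; union {q1, q2, q3}; ε-closure = {q1, q2, q3, q6}.
Read 'a': q1→{q1}, q2→{q1}, q3→{q5}, q6→{q2, q3}; union {q1, q2, q3, q5}; ε-closure = {q1, q2, q3, q5, q6}.
Read 'a': q1→{q1}, q2→{q1}, q3→{q5}, q5→{q5}, q6→{q2, q3}; union {q1, q2, q3, q5}; ε-closure = {q1, q2, q3, q5, q6}.
Read 'a': q1→{q1}, q2→{q1}, q3→{q5}, q5→{q5}, q6→{q2, q3}; union {q1, q2, q3, q5}; ε-closure = {q1, q2, q3, q5, q6}.

{q1, q2, q3, q5, q6}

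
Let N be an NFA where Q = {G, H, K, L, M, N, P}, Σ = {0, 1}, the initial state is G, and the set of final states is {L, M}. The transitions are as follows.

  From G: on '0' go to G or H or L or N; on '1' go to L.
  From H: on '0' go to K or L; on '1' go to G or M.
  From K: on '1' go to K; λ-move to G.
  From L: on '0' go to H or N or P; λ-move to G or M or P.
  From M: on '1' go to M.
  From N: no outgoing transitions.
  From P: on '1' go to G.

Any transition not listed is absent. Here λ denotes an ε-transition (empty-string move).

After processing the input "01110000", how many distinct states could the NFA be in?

7

Start in {G}.
Read '0': G→{G, H, L, N}; union {G, H, L, N}; ε-closure = {G, H, L, M, N, P}.
Read '1': G→{L}, H→{G, M}, L→∅, M→{M}, N→∅, P→{G}; union {G, L, M}; ε-closure = {G, L, M, P}.
Read '1': G→{L}, L→∅, M→{M}, P→{G}; union {G, L, M}; ε-closure = {G, L, M, P}.
Read '1': G→{L}, L→∅, M→{M}, P→{G}; union {G, L, M}; ε-closure = {G, L, M, P}.
Read '0': G→{G, H, L, N}, L→{H, N, P}, M→∅, P→∅; union {G, H, L, N, P}; ε-closure = {G, H, L, M, N, P}.
Read '0': G→{G, H, L, N}, H→{K, L}, L→{H, N, P}, M→∅, N→∅, P→∅; union {G, H, K, L, N, P}; ε-closure = {G, H, K, L, M, N, P}.
Read '0': G→{G, H, L, N}, H→{K, L}, K→∅, L→{H, N, P}, M→∅, N→∅, P→∅; union {G, H, K, L, N, P}; ε-closure = {G, H, K, L, M, N, P}.
Read '0': G→{G, H, L, N}, H→{K, L}, K→∅, L→{H, N, P}, M→∅, N→∅, P→∅; union {G, H, K, L, N, P}; ε-closure = {G, H, K, L, M, N, P}.
That set has 7 states.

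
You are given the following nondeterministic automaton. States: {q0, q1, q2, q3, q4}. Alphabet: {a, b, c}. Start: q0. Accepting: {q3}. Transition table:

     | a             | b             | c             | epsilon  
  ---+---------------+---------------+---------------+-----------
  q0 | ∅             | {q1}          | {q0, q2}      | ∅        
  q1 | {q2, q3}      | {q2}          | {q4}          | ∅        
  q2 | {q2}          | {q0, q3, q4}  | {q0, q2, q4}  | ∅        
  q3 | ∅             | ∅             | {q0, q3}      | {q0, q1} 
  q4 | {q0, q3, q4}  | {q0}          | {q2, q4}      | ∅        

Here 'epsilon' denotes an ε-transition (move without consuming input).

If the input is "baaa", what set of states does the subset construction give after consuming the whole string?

Start in {q0}.
Read 'b': {q0} → {q1}.
Read 'a': {q1} → {q0, q1, q2, q3}.
Read 'a': {q0, q1, q2, q3} → {q0, q1, q2, q3}.
Read 'a': {q0, q1, q2, q3} → {q0, q1, q2, q3}.

{q0, q1, q2, q3}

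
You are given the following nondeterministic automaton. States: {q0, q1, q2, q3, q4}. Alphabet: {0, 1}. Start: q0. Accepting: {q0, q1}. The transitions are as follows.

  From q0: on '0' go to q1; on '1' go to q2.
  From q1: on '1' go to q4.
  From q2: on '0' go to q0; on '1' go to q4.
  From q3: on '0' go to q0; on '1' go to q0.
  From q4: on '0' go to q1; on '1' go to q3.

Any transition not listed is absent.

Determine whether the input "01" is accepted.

No

Start in {q0}.
Read '0': q0→{q1}; now {q1}.
Read '1': q1→{q4}; now {q4}.
The final set {q4} contains no accepting state.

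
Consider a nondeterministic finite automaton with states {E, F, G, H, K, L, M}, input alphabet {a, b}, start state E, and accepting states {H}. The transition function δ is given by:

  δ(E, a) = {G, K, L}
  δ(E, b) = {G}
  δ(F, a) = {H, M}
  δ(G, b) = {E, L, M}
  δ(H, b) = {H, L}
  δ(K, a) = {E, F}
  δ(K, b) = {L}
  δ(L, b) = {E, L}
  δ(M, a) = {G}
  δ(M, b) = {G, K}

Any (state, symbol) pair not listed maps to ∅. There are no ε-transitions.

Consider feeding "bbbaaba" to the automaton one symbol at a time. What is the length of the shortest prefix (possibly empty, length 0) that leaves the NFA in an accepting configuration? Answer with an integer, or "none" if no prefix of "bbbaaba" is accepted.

Start in {E}.
Read 'b': {E} → {G}.
Read 'b': {G} → {E, L, M}.
Read 'b': {E, L, M} → {E, G, K, L}.
Read 'a': {E, G, K, L} → {E, F, G, K, L}.
Read 'a': {E, F, G, K, L} → {E, F, G, H, K, L, M}.
None of the earlier sets intersect F, but {E, F, G, H, K, L, M} does.

5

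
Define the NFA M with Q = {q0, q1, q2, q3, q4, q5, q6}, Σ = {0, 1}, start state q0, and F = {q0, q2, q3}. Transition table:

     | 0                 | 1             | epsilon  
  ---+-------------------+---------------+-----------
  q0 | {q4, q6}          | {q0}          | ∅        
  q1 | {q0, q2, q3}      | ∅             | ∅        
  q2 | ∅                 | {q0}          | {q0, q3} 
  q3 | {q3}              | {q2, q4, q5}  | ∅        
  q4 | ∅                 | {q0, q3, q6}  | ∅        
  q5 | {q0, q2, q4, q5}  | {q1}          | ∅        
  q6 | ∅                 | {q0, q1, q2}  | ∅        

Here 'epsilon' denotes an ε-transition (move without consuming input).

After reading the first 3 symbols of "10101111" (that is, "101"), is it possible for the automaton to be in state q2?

Yes

Start in {q0}.
Read '1': q0→{q0}; now {q0}.
Read '0': q0→{q4, q6}; now {q4, q6}.
Read '1': q4→{q0, q3, q6}, q6→{q0, q1, q2}; now {q0, q1, q2, q3, q6}.
State q2 is in {q0, q1, q2, q3, q6}.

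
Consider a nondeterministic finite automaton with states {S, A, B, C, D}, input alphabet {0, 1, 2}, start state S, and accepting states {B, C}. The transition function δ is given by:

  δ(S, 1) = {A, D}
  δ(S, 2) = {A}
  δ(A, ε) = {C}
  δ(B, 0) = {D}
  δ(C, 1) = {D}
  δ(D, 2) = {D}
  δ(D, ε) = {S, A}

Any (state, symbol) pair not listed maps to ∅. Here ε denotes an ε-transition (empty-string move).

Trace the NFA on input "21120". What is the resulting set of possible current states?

∅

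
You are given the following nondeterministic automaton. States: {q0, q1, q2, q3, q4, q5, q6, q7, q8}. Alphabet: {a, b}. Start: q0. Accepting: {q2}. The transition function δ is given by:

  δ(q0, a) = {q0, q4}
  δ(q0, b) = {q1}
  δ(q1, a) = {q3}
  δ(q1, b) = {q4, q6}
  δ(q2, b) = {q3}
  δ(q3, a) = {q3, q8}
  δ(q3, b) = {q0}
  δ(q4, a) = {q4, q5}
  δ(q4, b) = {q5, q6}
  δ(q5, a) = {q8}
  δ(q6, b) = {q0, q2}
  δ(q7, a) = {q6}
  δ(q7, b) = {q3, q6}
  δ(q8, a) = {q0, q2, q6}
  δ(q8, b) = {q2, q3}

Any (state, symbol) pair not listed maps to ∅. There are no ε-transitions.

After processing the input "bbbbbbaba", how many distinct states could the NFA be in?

Start in {q0}.
Read 'b': q0→{q1}; now {q1}.
Read 'b': q1→{q4, q6}; now {q4, q6}.
Read 'b': q4→{q5, q6}, q6→{q0, q2}; now {q0, q2, q5, q6}.
Read 'b': q0→{q1}, q2→{q3}, q5→∅, q6→{q0, q2}; now {q0, q1, q2, q3}.
Read 'b': q0→{q1}, q1→{q4, q6}, q2→{q3}, q3→{q0}; now {q0, q1, q3, q4, q6}.
Read 'b': q0→{q1}, q1→{q4, q6}, q3→{q0}, q4→{q5, q6}, q6→{q0, q2}; now {q0, q1, q2, q4, q5, q6}.
Read 'a': q0→{q0, q4}, q1→{q3}, q2→∅, q4→{q4, q5}, q5→{q8}, q6→∅; now {q0, q3, q4, q5, q8}.
Read 'b': q0→{q1}, q3→{q0}, q4→{q5, q6}, q5→∅, q8→{q2, q3}; now {q0, q1, q2, q3, q5, q6}.
Read 'a': q0→{q0, q4}, q1→{q3}, q2→∅, q3→{q3, q8}, q5→{q8}, q6→∅; now {q0, q3, q4, q8}.
That set has 4 states.

4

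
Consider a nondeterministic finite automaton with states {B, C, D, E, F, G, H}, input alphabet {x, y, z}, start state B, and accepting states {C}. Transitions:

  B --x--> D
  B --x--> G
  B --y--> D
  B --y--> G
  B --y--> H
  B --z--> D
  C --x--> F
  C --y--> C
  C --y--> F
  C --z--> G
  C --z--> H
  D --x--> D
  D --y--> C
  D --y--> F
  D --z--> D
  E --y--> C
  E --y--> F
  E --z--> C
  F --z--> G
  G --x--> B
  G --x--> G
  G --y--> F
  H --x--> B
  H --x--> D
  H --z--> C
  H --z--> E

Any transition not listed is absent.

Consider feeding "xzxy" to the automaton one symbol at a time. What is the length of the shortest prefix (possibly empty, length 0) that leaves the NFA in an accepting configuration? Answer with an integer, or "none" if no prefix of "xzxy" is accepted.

4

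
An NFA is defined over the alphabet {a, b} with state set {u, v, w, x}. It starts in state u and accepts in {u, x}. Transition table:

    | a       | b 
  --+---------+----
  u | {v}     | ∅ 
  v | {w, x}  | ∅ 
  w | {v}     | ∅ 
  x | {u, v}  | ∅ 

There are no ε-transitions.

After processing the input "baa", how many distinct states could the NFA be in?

0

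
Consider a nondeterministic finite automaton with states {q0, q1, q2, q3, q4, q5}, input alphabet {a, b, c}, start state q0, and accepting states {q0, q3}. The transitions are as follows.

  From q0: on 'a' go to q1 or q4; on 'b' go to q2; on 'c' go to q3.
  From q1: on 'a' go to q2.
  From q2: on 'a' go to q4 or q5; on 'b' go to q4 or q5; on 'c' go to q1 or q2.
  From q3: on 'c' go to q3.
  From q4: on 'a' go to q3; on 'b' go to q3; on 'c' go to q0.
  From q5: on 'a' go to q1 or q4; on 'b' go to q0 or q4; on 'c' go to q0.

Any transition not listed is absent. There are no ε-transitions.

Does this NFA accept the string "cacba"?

Start in {q0}.
Read 'c': {q0} → {q3}.
Read 'a': {q3} → ∅.
The set is empty and remains empty for the remaining 3 symbols.
The final set ∅ contains no accepting state.

No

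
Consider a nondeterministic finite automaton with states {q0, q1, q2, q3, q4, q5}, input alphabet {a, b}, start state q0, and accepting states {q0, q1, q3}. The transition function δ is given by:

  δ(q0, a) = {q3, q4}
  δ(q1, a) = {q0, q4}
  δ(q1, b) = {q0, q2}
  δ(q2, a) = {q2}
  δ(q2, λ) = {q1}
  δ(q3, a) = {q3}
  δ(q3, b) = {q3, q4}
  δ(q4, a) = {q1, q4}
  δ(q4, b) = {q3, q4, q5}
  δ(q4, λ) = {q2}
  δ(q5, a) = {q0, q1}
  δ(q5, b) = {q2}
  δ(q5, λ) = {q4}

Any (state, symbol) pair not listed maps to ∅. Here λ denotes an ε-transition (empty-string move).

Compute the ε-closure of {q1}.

Begin with {q1}.
No ε-moves leave this set, so the closure equals the set itself.

{q1}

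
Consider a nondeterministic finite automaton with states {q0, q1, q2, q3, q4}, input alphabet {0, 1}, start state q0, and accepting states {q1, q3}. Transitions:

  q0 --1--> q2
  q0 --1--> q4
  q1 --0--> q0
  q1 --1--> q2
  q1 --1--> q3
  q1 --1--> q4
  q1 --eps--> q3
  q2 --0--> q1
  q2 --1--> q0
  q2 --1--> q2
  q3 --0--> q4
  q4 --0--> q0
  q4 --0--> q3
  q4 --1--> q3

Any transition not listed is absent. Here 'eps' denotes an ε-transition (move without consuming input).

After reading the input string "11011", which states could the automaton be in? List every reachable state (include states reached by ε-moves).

Start in {q0}.
Read '1': q0→{q2, q4}; now {q2, q4}.
Read '1': q2→{q0, q2}, q4→{q3}; now {q0, q2, q3}.
Read '0': q0→∅, q2→{q1}, q3→{q4}; union {q1, q4}; ε-closure = {q1, q3, q4}.
Read '1': q1→{q2, q3, q4}, q3→∅, q4→{q3}; now {q2, q3, q4}.
Read '1': q2→{q0, q2}, q3→∅, q4→{q3}; now {q0, q2, q3}.

{q0, q2, q3}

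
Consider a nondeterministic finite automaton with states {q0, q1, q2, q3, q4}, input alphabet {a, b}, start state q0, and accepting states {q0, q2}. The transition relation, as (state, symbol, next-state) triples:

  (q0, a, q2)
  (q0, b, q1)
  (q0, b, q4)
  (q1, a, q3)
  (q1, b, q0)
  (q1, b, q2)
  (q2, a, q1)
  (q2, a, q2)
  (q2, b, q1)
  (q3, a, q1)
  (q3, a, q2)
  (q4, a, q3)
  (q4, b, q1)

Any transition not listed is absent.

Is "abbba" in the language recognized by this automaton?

No

Start in {q0}.
Read 'a': {q0} → {q2}.
Read 'b': {q2} → {q1}.
Read 'b': {q1} → {q0, q2}.
Read 'b': {q0, q2} → {q1, q4}.
Read 'a': {q1, q4} → {q3}.
The final set {q3} contains no accepting state.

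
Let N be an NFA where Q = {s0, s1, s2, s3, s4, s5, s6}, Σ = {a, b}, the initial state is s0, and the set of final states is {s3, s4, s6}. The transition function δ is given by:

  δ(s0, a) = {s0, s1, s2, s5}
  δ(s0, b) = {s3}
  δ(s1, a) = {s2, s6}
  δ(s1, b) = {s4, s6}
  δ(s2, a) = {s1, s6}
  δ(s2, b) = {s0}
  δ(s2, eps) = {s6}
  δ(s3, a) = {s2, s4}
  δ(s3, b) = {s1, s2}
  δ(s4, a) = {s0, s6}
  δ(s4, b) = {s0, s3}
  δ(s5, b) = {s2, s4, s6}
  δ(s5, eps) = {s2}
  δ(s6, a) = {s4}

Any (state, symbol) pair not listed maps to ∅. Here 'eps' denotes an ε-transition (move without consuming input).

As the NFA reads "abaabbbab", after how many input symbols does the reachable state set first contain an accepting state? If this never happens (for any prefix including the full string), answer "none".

1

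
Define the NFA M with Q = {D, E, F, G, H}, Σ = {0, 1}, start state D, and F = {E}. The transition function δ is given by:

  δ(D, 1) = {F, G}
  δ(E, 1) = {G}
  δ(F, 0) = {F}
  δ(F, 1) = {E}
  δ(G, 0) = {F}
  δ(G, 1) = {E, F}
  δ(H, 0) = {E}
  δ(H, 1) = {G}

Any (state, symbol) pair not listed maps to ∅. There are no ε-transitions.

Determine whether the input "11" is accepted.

Start in {D}.
Read '1': {D} → {F, G}.
Read '1': {F, G} → {E, F}.
The final set {E, F} contains the accepting state E.

Yes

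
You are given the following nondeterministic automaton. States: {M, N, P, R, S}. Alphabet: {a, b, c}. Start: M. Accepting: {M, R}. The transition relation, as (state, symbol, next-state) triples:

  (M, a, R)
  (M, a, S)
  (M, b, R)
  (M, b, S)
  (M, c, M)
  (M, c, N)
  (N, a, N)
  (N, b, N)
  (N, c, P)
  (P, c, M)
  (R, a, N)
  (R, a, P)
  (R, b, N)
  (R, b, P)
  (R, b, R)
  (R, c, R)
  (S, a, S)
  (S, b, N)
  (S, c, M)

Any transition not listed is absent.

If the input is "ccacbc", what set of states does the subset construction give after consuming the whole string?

{M, P, R}

Start in {M}.
Read 'c': {M} → {M, N}.
Read 'c': {M, N} → {M, N, P}.
Read 'a': {M, N, P} → {N, R, S}.
Read 'c': {N, R, S} → {M, P, R}.
Read 'b': {M, P, R} → {N, P, R, S}.
Read 'c': {N, P, R, S} → {M, P, R}.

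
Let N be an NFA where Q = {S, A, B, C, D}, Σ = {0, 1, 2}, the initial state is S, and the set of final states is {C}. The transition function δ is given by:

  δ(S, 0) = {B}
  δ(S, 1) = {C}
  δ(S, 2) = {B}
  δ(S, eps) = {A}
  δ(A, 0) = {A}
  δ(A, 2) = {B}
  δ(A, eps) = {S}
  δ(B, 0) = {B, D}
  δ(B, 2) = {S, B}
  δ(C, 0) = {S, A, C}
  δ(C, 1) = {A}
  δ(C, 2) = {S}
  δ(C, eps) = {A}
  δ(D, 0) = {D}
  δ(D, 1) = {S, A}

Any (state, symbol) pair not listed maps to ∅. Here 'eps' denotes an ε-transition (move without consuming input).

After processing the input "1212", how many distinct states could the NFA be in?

3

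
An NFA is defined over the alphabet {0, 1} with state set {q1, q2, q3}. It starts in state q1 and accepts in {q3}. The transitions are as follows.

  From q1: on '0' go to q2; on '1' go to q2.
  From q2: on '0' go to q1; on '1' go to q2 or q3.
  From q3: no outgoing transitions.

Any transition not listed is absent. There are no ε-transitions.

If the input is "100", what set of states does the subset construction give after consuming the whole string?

{q2}

Start in {q1}.
Read '1': {q1} → {q2}.
Read '0': {q2} → {q1}.
Read '0': {q1} → {q2}.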